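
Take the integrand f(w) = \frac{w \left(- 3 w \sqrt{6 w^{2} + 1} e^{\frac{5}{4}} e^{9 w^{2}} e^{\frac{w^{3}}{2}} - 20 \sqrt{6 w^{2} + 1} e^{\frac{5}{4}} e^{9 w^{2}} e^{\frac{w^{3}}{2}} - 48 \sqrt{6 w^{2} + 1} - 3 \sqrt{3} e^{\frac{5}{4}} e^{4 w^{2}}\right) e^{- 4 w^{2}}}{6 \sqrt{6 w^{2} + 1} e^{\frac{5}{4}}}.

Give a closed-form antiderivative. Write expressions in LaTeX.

An antiderivative is F(w) = - \frac{\sqrt{2 w^{2} + \frac{1}{3}}}{4} - \frac{e^{5 w^{2}} e^{\frac{w^{3}}{2}}}{3} + \frac{e^{- 4 w^{2}}}{e^{\frac{5}{4}}}.

A first test for any F(w): its w-derivative must equal f(w) identically.
Check: d/dw[- \frac{\sqrt{2 w^{2} + \frac{1}{3}}}{4} - \frac{e^{5 w^{2}} e^{\frac{w^{3}}{2}}}{3} + \frac{e^{- 4 w^{2}}}{e^{\frac{5}{4}}}] = \frac{\left(- 3 w^{2} \sqrt{6 w^{2} + 1} e^{\frac{5}{4}} e^{9 w^{2}} e^{\frac{w^{3}}{2}} - 20 w \sqrt{6 w^{2} + 1} e^{\frac{5}{4}} e^{9 w^{2}} e^{\frac{w^{3}}{2}} - 48 w \sqrt{6 w^{2} + 1} - 3 \sqrt{3} w e^{\frac{5}{4}} e^{4 w^{2}}\right) e^{- 4 w^{2}}}{6 \sqrt{6 w^{2} + 1} e^{\frac{5}{4}}}, which equals f(w).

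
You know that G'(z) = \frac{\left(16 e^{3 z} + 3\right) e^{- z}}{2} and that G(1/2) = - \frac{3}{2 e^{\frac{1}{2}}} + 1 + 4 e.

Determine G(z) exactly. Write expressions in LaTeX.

Any candidate G(z) must reproduce the stated G'(z) exactly.
A general antiderivative is 4 e^{2 z} - \frac{3 e^{- z}}{2} + C.
The condition gives C = - \frac{3}{2 e^{\frac{1}{2}}} + 1 + 4 e - (- \frac{3}{2 e^{\frac{1}{2}}} + 4 e) = 1.
So G(z) = 4 e^{2 z} + 1 - \frac{3 e^{- z}}{2}.
Check: d/dz[4 e^{2 z} + 1 - \frac{3 e^{- z}}{2}] = \frac{\left(16 e^{3 z} + 3\right) e^{- z}}{2} = G'(z).

G(z) = 4 e^{2 z} + 1 - \frac{3 e^{- z}}{2}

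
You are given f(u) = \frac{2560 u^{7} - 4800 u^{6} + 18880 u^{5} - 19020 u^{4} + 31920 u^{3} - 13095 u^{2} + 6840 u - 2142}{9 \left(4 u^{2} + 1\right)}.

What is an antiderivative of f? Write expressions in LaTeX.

An antiderivative is F(u) = \frac{320 u^{6}}{27} - \frac{80 u^{5}}{3} + \frac{380 u^{4}}{3} - 165 u^{3} + 380 u^{2} - 240 u + \operatorname{atan}{\left(2 u \right)}.

Since d/du undoes antidifferentiation here, F'(u) = f(u) is required of F(u).
Check: d/du[\frac{320 u^{6}}{27} - \frac{80 u^{5}}{3} + \frac{380 u^{4}}{3} - 165 u^{3} + 380 u^{2} - 240 u + \operatorname{atan}{\left(2 u \right)}] = \frac{2560 u^{7} - 4800 u^{6} + 18880 u^{5} - 19020 u^{4} + 31920 u^{3} - 13095 u^{2} + 6840 u - 2142}{36 u^{2} + 9}, which equals f(u).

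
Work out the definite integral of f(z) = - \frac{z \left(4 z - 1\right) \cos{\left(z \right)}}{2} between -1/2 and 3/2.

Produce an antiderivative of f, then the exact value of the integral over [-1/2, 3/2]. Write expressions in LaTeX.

Antiderivative: F(z) = - 2 z^{2} \sin{\left(z \right)} + \frac{z \sin{\left(z \right)}}{2} - 4 z \cos{\left(z \right)} + 4 \sin{\left(z \right)} + \frac{\cos{\left(z \right)}}{2}; value = - \frac{5 \cos{\left(\frac{1}{2} \right)}}{2} - \frac{11 \cos{\left(\frac{3}{2} \right)}}{2} + \frac{\sin{\left(\frac{3}{2} \right)}}{4} + \frac{13 \sin{\left(\frac{1}{2} \right)}}{4}

A candidate is checked by its d/dz: the result must match f(z).
F(z) = - 2 z^{2} \sin{\left(z \right)} + \frac{z \sin{\left(z \right)}}{2} - 4 z \cos{\left(z \right)} + 4 \sin{\left(z \right)} + \frac{\cos{\left(z \right)}}{2} is an antiderivative of f.
Check: d/dz[- 2 z^{2} \sin{\left(z \right)} + \frac{z \sin{\left(z \right)}}{2} - 4 z \cos{\left(z \right)} + 4 \sin{\left(z \right)} + \frac{\cos{\left(z \right)}}{2}] = - 2 z^{2} \cos{\left(z \right)} + \frac{z \cos{\left(z \right)}}{2}, which equals f(z).
F(3/2) = - \frac{11 \cos{\left(\frac{3}{2} \right)}}{2} + \frac{\sin{\left(\frac{3}{2} \right)}}{4}; F(-1/2) = - \frac{13 \sin{\left(\frac{1}{2} \right)}}{4} + \frac{5 \cos{\left(\frac{1}{2} \right)}}{2}.
Integral = F(3/2) - F(-1/2) = - \frac{5 \cos{\left(\frac{1}{2} \right)}}{2} - \frac{11 \cos{\left(\frac{3}{2} \right)}}{2} + \frac{\sin{\left(\frac{3}{2} \right)}}{4} + \frac{13 \sin{\left(\frac{1}{2} \right)}}{4}.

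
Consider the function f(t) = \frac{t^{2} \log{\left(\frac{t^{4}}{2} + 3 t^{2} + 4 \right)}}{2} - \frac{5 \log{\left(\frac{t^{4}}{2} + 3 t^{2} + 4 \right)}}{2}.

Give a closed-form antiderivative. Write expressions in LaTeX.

An antiderivative is F(t) = - \frac{2 t^{3}}{9} + 12 t + \left(\frac{t^{3}}{6} - \frac{5 t}{2}\right) \log{\left(\frac{t^{4}}{2} + 3 t^{2} + 4 \right)} - \frac{38 \operatorname{atan}{\left(\frac{t}{2} \right)}}{3} - \frac{17 \sqrt{2} \operatorname{atan}{\left(\frac{\sqrt{2} t}{2} \right)}}{3}.

Integrate term by term and add the pieces.
Check: d/dt[- \frac{2 t^{3}}{9} + 12 t + \left(\frac{t^{3}}{6} - \frac{5 t}{2}\right) \log{\left(\frac{t^{4}}{2} + 3 t^{2} + 4 \right)} - \frac{38 \operatorname{atan}{\left(\frac{t}{2} \right)}}{3} - \frac{17 \sqrt{2} \operatorname{atan}{\left(\frac{\sqrt{2} t}{2} \right)}}{3}] = \frac{t^{2} \log{\left(\frac{t^{4}}{2} + 3 t^{2} + 4 \right)}}{2} - \frac{5 \log{\left(\frac{t^{4}}{2} + 3 t^{2} + 4 \right)}}{2} = f(t).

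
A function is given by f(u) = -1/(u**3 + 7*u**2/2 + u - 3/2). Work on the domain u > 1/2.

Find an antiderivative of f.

An antiderivative is F(u) = -4*log(u - 1/2)/21 + log(u + 1)/3 - log(u + 3)/7.

Factor the denominator ((u + 1)*(u + 3)*(2*u - 1)) and decompose: f = -8/(21*(2*u - 1)) - 1/(7*(u + 3)) + 1/(3*(u + 1)); each piece integrates to a log, atan, or power term.
Check: d/du[-4*log(u - 1/2)/21 + log(u + 1)/3 - log(u + 3)/7] = -2/(2*u**3 + 7*u**2 + 2*u - 3), which equals f(u).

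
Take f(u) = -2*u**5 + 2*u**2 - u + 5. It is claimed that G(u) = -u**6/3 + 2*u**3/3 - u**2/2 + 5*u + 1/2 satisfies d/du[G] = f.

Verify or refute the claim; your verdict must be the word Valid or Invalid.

d/du[G] = -2*u**5 + 2*u**2 - u + 5
This equals f(u) exactly, so the claim holds.

Valid - the claim checks out under differentiation.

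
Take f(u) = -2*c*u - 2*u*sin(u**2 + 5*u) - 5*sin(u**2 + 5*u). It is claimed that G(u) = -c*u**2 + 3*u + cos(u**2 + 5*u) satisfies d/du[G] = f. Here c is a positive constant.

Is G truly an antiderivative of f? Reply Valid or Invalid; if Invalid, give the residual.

Invalid: d/du[G] - f = 3, which is not 0.

d/du[G] = -2*c*u - 2*u*sin(u**2 + 5*u) - 5*sin(u**2 + 5*u) + 3
d/du[G] - f(u) = 3 != 0.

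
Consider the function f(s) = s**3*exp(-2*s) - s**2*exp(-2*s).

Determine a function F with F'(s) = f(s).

An antiderivative is F(s) = -s**3*exp(-2*s)/2 - s**2*exp(-2*s)/4 - s*exp(-2*s)/4 - exp(-2*s)/8.

Recognize the product-rule pattern: f = u'v + uv' with u = -s**3/2 - s**2/4 - s/4 - 1/8, v = exp(-2*s), so integration by parts undoes it.
Check: d/ds[-s**3*exp(-2*s)/2 - s**2*exp(-2*s)/4 - s*exp(-2*s)/4 - exp(-2*s)/8] = (s**3 - s**2)*exp(-2*s), which equals f(s).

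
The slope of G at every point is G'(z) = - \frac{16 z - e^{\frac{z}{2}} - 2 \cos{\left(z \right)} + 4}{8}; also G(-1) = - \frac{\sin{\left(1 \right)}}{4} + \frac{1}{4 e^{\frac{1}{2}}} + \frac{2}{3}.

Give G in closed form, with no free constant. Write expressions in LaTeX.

The proposed G(z) is checked by its d/dz: the result must match the given G'(z).
A general antiderivative is - z^{2} - \frac{z}{2} + \frac{e^{\frac{z}{2}}}{4} + \frac{\sin{\left(z \right)}}{4} + \frac{2}{3} + C.
The condition gives C = - \frac{\sin{\left(1 \right)}}{4} + \frac{1}{4 e^{\frac{1}{2}}} + \frac{2}{3} - (- \frac{\sin{\left(1 \right)}}{4} + \frac{1}{4 e^{\frac{1}{2}}} + \frac{1}{6}) = \frac{1}{2}.
So G(z) = - z^{2} - \frac{z}{2} + \frac{e^{\frac{z}{2}}}{4} + \frac{\sin{\left(z \right)}}{4} + \frac{7}{6}.
Check: d/dz[- z^{2} - \frac{z}{2} + \frac{e^{\frac{z}{2}}}{4} + \frac{\sin{\left(z \right)}}{4} + \frac{7}{6}] = - 2 z + \frac{e^{\frac{z}{2}}}{8} + \frac{\cos{\left(z \right)}}{4} - \frac{1}{2}, which equals G'(z).

G(z) = - z^{2} - \frac{z}{2} + \frac{e^{\frac{z}{2}}}{4} + \frac{\sin{\left(z \right)}}{4} + \frac{7}{6}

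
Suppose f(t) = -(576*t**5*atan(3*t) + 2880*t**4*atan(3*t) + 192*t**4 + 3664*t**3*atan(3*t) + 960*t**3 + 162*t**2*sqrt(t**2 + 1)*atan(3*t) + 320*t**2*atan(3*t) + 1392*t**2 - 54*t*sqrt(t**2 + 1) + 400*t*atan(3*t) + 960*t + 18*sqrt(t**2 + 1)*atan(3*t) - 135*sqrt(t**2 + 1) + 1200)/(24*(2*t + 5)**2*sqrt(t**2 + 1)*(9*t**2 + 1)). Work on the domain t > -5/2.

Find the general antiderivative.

Recognize the product-rule pattern: f = u'v + uv' with u = -2*sqrt(t**2 + 1)/3 + 3/(8*(2*t + 5)), v = atan(3*t), so integration by parts undoes it.
Check: d/dt[-(32*t*sqrt(t**2 + 1) + 80*sqrt(t**2 + 1) - 9)*atan(3*t)/(24*(2*t + 5))] = (-576*t**5*atan(3*t) - 2880*t**4*atan(3*t) - 192*t**4 - 3664*t**3*atan(3*t) - 960*t**3 - 162*t**2*sqrt(t**2 + 1)*atan(3*t) - 320*t**2*atan(3*t) - 1392*t**2 + 54*t*sqrt(t**2 + 1) - 400*t*atan(3*t) - 960*t - 18*sqrt(t**2 + 1)*atan(3*t) + 135*sqrt(t**2 + 1) - 1200)/(864*t**4*sqrt(t**2 + 1) + 4320*t**3*sqrt(t**2 + 1) + 5496*t**2*sqrt(t**2 + 1) + 480*t*sqrt(t**2 + 1) + 600*sqrt(t**2 + 1)), which equals f(t).

F(t) = -(32*t*sqrt(t**2 + 1) + 80*sqrt(t**2 + 1) - 9)*atan(3*t)/(24*(2*t + 5)) + C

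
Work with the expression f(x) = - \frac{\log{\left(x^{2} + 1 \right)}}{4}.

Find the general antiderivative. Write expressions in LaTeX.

Since d/dx undoes antidifferentiation here, F'(x) = f(x) is required of F(x).
Check: d/dx[- \frac{x \log{\left(x^{2} + 1 \right)}}{4} + \frac{x}{2} - \frac{\operatorname{atan}{\left(x \right)}}{2}] = - \frac{\log{\left(x^{2} + 1 \right)}}{4} = f(x).

F(x) = - \frac{x \log{\left(x^{2} + 1 \right)}}{4} + \frac{x}{2} - \frac{\operatorname{atan}{\left(x \right)}}{2} + C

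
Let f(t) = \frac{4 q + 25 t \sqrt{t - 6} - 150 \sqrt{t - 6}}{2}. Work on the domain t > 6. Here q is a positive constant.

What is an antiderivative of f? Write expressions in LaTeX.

For F(t) to be correct the identity F'(t) - f(t) = 0 must hold.
Check: d/dt[2 q t + 5 \left(t - 6\right)^{\frac{5}{2}}] = 2 q + \frac{25 t \sqrt{t - 6}}{2} - 75 \sqrt{t - 6}, which equals f(t).

An antiderivative is F(t) = 2 q t + 5 \left(t - 6\right)^{\frac{5}{2}}.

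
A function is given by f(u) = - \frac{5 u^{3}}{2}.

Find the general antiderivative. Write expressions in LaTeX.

F(u) = - \frac{5 u^{4}}{8} + C

A first test for any F(u): its u-derivative must equal f(u) identically.
Check: d/du[- \frac{5 u^{4}}{8}] = - \frac{5 u^{3}}{2} = f(u).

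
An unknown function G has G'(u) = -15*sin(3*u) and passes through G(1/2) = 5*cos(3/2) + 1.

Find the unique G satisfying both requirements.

Any candidate G(u) must reproduce the stated G'(u) exactly.
A general antiderivative is 5*cos(3*u) + C.
The condition gives C = 5*cos(3/2) + 1 - (5*cos(3/2)) = 1.
So G(u) = 5*cos(3*u) + 1.
Check: d/du[5*cos(3*u) + 1] = -15*sin(3*u) = G'(u).

G(u) = 5*cos(3*u) + 1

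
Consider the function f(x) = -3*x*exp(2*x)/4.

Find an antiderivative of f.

Recognize the product-rule pattern: f = u'v + uv' with u = 3/16 - 3*x/8, v = exp(2*x), so integration by parts undoes it.
Check: d/dx[-3*x*exp(2*x)/8 + 3*exp(2*x)/16] = -3*x*exp(2*x)/4 = f(x).

An antiderivative is F(x) = -3*x*exp(2*x)/8 + 3*exp(2*x)/16.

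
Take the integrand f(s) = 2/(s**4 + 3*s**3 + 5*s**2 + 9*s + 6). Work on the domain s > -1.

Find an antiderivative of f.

Factor the denominator ((s + 1)*(s + 2)*(s**2 + 3)) and decompose: f = -(3*s + 1)/(14*(s**2 + 3)) - 2/(7*(s + 2)) + 1/(2*(s + 1)); each piece integrates to a log, atan, or power term.
Check: d/ds[log(s + 1)/2 - 2*log(s + 2)/7 - 3*log(s**2 + 3)/28 - sqrt(3)*atan(sqrt(3)*s/3)/42] = 2/(s**4 + 3*s**3 + 5*s**2 + 9*s + 6) = f(s).

An antiderivative is F(s) = log(s + 1)/2 - 2*log(s + 2)/7 - 3*log(s**2 + 3)/28 - sqrt(3)*atan(sqrt(3)*s/3)/42.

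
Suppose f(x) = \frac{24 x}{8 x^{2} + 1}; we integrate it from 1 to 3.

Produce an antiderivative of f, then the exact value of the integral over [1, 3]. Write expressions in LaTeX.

Antiderivative: F(x) = \frac{3 \log{\left(4 x^{2} + \frac{1}{2} \right)}}{2}; value = - \frac{3 \log{\left(\frac{9}{2} \right)}}{2} + \frac{3 \log{\left(\frac{73}{2} \right)}}{2}

f matches the chain-rule pattern g'(h)*h' with inner function h(x) = 4 x^{2} + \frac{1}{2}; substituting u = h(x) collapses the integral.
F(x) = \frac{3 \log{\left(4 x^{2} + \frac{1}{2} \right)}}{2} is an antiderivative of f.
Check: d/dx[\frac{3 \log{\left(4 x^{2} + \frac{1}{2} \right)}}{2}] = \frac{24 x}{8 x^{2} + 1} = f(x).
F(3) = \frac{3 \log{\left(\frac{73}{2} \right)}}{2}; F(1) = \frac{3 \log{\left(\frac{9}{2} \right)}}{2}.
Integral = F(3) - F(1) = - \frac{3 \log{\left(\frac{9}{2} \right)}}{2} + \frac{3 \log{\left(\frac{73}{2} \right)}}{2}.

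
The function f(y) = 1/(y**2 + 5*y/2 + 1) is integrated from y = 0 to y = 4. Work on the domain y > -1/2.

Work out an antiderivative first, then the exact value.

Antiderivative: F(y) = 2*(log(y + 1/2) - log(y + 2))/3; value = -2*log(6)/3 + 4*log(2)/3 + 2*log(9/2)/3

The denominator factors as (y + 2)*(2*y + 1); partial fractions split f into directly integrable pieces: 4/(3*(2*y + 1)) - 2/(3*(y + 2)).
F(y) = 2*(log(y + 1/2) - log(y + 2))/3 is an antiderivative of f.
Check: d/dy[2*(log(y + 1/2) - log(y + 2))/3] = 2/(2*y**2 + 5*y + 2), which equals f(y).
F(4) = -2*log(6)/3 + 2*log(9/2)/3; F(0) = -4*log(2)/3.
Integral = F(4) - F(0) = -2*log(6)/3 + 4*log(2)/3 + 2*log(9/2)/3.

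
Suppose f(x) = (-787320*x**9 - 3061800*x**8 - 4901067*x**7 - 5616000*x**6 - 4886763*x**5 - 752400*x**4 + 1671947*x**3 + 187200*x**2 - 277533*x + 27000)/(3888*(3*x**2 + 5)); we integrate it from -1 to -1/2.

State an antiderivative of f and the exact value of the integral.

Antiderivative: F(x) = -135*x**8/16 - 75*x**7/2 - 1641*x**6/32 - 475*x**5/54 + 182447*x**4/7776 + 475*x**3/162 - 1883*x**2/288 + 25*x/18 - log(x**2 + 5/3); value = -224497/331776 - log(23/12) + log(8/3)

Recover f(x) by differentiating a candidate F(x); any mismatch rules it out.
F(x) = -135*x**8/16 - 75*x**7/2 - 1641*x**6/32 - 475*x**5/54 + 182447*x**4/7776 + 475*x**3/162 - 1883*x**2/288 + 25*x/18 - log(x**2 + 5/3) is an antiderivative of f.
Check: d/dx[-135*x**8/16 - 75*x**7/2 - 1641*x**6/32 - 475*x**5/54 + 182447*x**4/7776 + 475*x**3/162 - 1883*x**2/288 + 25*x/18 - log(x**2 + 5/3)] = (-787320*x**9 - 3061800*x**8 - 4901067*x**7 - 5616000*x**6 - 4886763*x**5 - 752400*x**4 + 1671947*x**3 + 187200*x**2 - 277533*x + 27000)/(11664*x**2 + 19440), which equals f(x).
F(-1/2) = -1488467/995328 - log(23/12); F(-1) = -log(8/3) - 6367/7776.
Integral = F(-1/2) - F(-1) = -224497/331776 - log(23/12) + log(8/3).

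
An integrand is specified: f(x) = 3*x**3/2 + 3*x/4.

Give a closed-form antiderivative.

f matches the chain-rule pattern g'(h)*h' with inner function h(x) = x**2/2 + 1/4; substituting u = h(x) collapses the integral.
Check: d/dx[3*x**4/8 + 3*x**2/8] = 3*x**3/2 + 3*x/4 = f(x).

An antiderivative is F(x) = 3*x**4/8 + 3*x**2/8.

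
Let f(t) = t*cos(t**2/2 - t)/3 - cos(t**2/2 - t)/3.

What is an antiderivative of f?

The substitution u = t**2/2 - t works: f is exactly (dF/du)*(du/dt) for that inner function.
Check: d/dt[sin(t**2/2 - t)/3] = t*cos(t**2/2 - t)/3 - cos(t**2/2 - t)/3 = f(t).

An antiderivative is F(t) = sin(t**2/2 - t)/3.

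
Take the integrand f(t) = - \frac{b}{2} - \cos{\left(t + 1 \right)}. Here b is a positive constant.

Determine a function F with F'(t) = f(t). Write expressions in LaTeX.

A candidate is checked by its d/dt: the result must match f(t).
Check: d/dt[\frac{- b t - 2 \sin{\left(t + 1 \right)}}{2}] = - \frac{b}{2} - \cos{\left(t + 1 \right)} = f(t).

An antiderivative is F(t) = \frac{- b t - 2 \sin{\left(t + 1 \right)}}{2}.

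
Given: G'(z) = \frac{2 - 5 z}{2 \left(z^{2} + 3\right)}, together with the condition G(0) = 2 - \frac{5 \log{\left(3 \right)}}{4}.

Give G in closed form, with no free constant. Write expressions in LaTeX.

G(z) = \frac{- 15 \log{\left(z^{2} + 3 \right)} + 4 \sqrt{3} \operatorname{atan}{\left(\frac{\sqrt{3} z}{3} \right)} + 24}{12}

Check a candidate G(z) by differentiating: d/dz[G] must match the given G'(z).
A general antiderivative is - \frac{5 \log{\left(z^{2} + 3 \right)}}{4} + \frac{\sqrt{3} \operatorname{atan}{\left(\frac{\sqrt{3} z}{3} \right)}}{3} + C.
The condition gives C = 2 - \frac{5 \log{\left(3 \right)}}{4} - (- \frac{5 \log{\left(3 \right)}}{4}) = 2.
So G(z) = \frac{- 15 \log{\left(z^{2} + 3 \right)} + 4 \sqrt{3} \operatorname{atan}{\left(\frac{\sqrt{3} z}{3} \right)} + 24}{12}.
Check: d/dz[\frac{- 15 \log{\left(z^{2} + 3 \right)} + 4 \sqrt{3} \operatorname{atan}{\left(\frac{\sqrt{3} z}{3} \right)} + 24}{12}] = \frac{2 - 5 z}{2 z^{2} + 6}, which equals G'(z).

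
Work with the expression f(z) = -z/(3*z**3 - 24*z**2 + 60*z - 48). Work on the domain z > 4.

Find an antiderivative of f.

An antiderivative is F(z) = -log(z - 4)/3 + log(z - 2)/3 - 1/(3*z - 6).

Factor the denominator (3*(z - 4)*(z - 2)**2) and decompose: f = 1/(3*(z - 2)) + 1/(3*(z - 2)**2) - 1/(3*(z - 4)); each piece integrates to a log, atan, or power term.
Check: d/dz[-log(z - 4)/3 + log(z - 2)/3 - 1/(3*z - 6)] = -z/(3*z**3 - 24*z**2 + 60*z - 48) = f(z).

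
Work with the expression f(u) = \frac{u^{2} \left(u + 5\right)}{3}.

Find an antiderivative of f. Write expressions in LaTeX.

Any candidate F(u) must reproduce f(u) exactly when differentiated.
Check: d/du[\frac{u^{3} \left(3 u + 20\right)}{36}] = \frac{u^{3}}{3} + \frac{5 u^{2}}{3}, which equals f(u).

An antiderivative is F(u) = \frac{u^{3} \left(3 u + 20\right)}{36}.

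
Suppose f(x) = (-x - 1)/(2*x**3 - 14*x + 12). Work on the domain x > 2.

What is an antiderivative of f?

An antiderivative is F(x) = (-6*log(x - 2) + 5*log(x - 1) + log(x + 3))/20.

Factor the denominator (2*(x - 2)*(x - 1)*(x + 3)) and decompose: f = 1/(20*(x + 3)) + 1/(4*(x - 1)) - 3/(10*(x - 2)); each piece integrates to a log, atan, or power term.
Check: d/dx[(-6*log(x - 2) + 5*log(x - 1) + log(x + 3))/20] = (-x - 1)/(2*x**3 - 14*x + 12) = f(x).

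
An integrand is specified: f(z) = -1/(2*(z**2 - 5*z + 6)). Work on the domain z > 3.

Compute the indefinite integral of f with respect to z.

The denominator factors as 2*(z - 3)*(z - 2); partial fractions split f into directly integrable pieces: 1/(2*(z - 2)) - 1/(2*(z - 3)).
Check: d/dz[-log(z - 3)/2 + log(z - 2)/2] = -1/(2*z**2 - 10*z + 12), which equals f(z).

F(z) = -log(z - 3)/2 + log(z - 2)/2 + C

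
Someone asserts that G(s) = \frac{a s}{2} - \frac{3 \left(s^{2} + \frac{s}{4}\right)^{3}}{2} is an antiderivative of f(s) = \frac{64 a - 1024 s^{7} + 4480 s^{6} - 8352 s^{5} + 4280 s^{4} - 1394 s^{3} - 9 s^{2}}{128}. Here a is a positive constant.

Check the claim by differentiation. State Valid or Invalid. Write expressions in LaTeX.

d/ds[G] = \frac{a}{2} - 9 s^{5} - \frac{45 s^{4}}{8} - \frac{9 s^{3}}{8} - \frac{9 s^{2}}{128}
d/ds[G] - f(s) = 8 s^{7} - 35 s^{6} + \frac{225 s^{5}}{4} - \frac{625 s^{4}}{16} + \frac{625 s^{3}}{64} != 0.

Invalid: d/ds[G] - f = 8 s^{7} - 35 s^{6} + \frac{225 s^{5}}{4} - \frac{625 s^{4}}{16} + \frac{625 s^{3}}{64}, which is not 0.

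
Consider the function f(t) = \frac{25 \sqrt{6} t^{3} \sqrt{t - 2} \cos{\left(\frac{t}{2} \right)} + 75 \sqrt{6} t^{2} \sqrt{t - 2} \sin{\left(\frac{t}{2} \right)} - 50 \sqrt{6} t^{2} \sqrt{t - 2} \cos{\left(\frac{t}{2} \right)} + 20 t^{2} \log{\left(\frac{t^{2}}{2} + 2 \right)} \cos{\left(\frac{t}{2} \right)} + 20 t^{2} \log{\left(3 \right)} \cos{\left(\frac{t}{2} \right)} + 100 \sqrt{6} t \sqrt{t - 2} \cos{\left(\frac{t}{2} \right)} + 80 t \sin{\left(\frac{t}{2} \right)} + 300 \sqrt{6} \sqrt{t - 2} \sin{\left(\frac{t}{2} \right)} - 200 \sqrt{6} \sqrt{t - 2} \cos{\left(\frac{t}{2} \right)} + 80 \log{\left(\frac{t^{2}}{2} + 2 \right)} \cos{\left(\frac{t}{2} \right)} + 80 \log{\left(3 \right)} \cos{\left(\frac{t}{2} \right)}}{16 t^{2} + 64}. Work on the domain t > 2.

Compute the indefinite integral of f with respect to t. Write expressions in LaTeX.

Recognize the product-rule pattern: f = u'v + uv' with u = \frac{25 \left(\frac{3 t}{2} - 3\right)^{\frac{3}{2}}}{6} + \frac{5 \log{\left(\frac{3 t^{2}}{2} + 6 \right)}}{2}, v = \sin{\left(\frac{t}{2} \right)}, so integration by parts undoes it.
Check: d/dt[\frac{\sqrt{2} \left(25 \sqrt{3} t \sqrt{t - 2} \sin{\left(\frac{t}{2} \right)} - 50 \sqrt{3} \sqrt{t - 2} \sin{\left(\frac{t}{2} \right)} + 10 \sqrt{2} \log{\left(\frac{t^{2}}{2} + 2 \right)} \sin{\left(\frac{t}{2} \right)} + 10 \sqrt{2} \log{\left(3 \right)} \sin{\left(\frac{t}{2} \right)}\right)}{8}] = \frac{25 \sqrt{6} t^{4} \cos{\left(\frac{t}{2} \right)} + 75 \sqrt{6} t^{3} \sin{\left(\frac{t}{2} \right)} - 100 \sqrt{6} t^{3} \cos{\left(\frac{t}{2} \right)} + 20 t^{2} \sqrt{t - 2} \log{\left(\frac{t^{2}}{2} + 2 \right)} \cos{\left(\frac{t}{2} \right)} + 20 t^{2} \sqrt{t - 2} \log{\left(3 \right)} \cos{\left(\frac{t}{2} \right)} - 150 \sqrt{6} t^{2} \sin{\left(\frac{t}{2} \right)} + 200 \sqrt{6} t^{2} \cos{\left(\frac{t}{2} \right)} + 80 t \sqrt{t - 2} \sin{\left(\frac{t}{2} \right)} + 300 \sqrt{6} t \sin{\left(\frac{t}{2} \right)} - 400 \sqrt{6} t \cos{\left(\frac{t}{2} \right)} + 80 \sqrt{t - 2} \log{\left(\frac{t^{2}}{2} + 2 \right)} \cos{\left(\frac{t}{2} \right)} + 80 \sqrt{t - 2} \log{\left(3 \right)} \cos{\left(\frac{t}{2} \right)} - 600 \sqrt{6} \sin{\left(\frac{t}{2} \right)} + 400 \sqrt{6} \cos{\left(\frac{t}{2} \right)}}{16 t^{2} \sqrt{t - 2} + 64 \sqrt{t - 2}}, which equals f(t).

F(t) = \frac{\sqrt{2} \left(25 \sqrt{3} t \sqrt{t - 2} \sin{\left(\frac{t}{2} \right)} - 50 \sqrt{3} \sqrt{t - 2} \sin{\left(\frac{t}{2} \right)} + 10 \sqrt{2} \log{\left(\frac{t^{2}}{2} + 2 \right)} \sin{\left(\frac{t}{2} \right)} + 10 \sqrt{2} \log{\left(3 \right)} \sin{\left(\frac{t}{2} \right)}\right)}{8} + C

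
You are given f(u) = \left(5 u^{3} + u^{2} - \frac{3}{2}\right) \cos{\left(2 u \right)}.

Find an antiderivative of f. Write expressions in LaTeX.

An antiderivative is F(u) = \frac{20 u^{3} \sin{\left(2 u \right)} + 4 u^{2} \sin{\left(2 u \right)} + 30 u^{2} \cos{\left(2 u \right)} - 30 u \sin{\left(2 u \right)} + 4 u \cos{\left(2 u \right)} - 8 \sin{\left(2 u \right)} - 15 \cos{\left(2 u \right)}}{8}.

A candidate is checked by its d/du: the result must match f(u).
Check: d/du[\frac{20 u^{3} \sin{\left(2 u \right)} + 4 u^{2} \sin{\left(2 u \right)} + 30 u^{2} \cos{\left(2 u \right)} - 30 u \sin{\left(2 u \right)} + 4 u \cos{\left(2 u \right)} - 8 \sin{\left(2 u \right)} - 15 \cos{\left(2 u \right)}}{8}] = 5 u^{3} \cos{\left(2 u \right)} + u^{2} \cos{\left(2 u \right)} - \frac{3 \cos{\left(2 u \right)}}{2}, which equals f(u).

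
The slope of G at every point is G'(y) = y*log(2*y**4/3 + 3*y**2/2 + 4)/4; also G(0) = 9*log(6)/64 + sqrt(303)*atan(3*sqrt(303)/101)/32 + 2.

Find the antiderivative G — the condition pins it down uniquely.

G(y) = y**2*log(2*y**4/3 + 3*y**2/2 + 4)/8 - y**2/4 + 9*log(y**4 + 9*y**2/4 + 6)/64 + sqrt(303)*atan(8*sqrt(303)*y**2/303 + 3*sqrt(303)/101)/32 + 2

Since d/dy undoes antidifferentiation here, G(y) must give back the stated G'(y).
A general antiderivative is y**2*log(2*y**4/3 + 3*y**2/2 + 4)/8 - y**2/4 + 9*log(y**4 + 9*y**2/4 + 6)/64 + sqrt(303)*atan(8*sqrt(303)*y**2/303 + 3*sqrt(303)/101)/32 + C.
The condition gives C = 9*log(6)/64 + sqrt(303)*atan(3*sqrt(303)/101)/32 + 2 - (9*log(6)/64 + sqrt(303)*atan(3*sqrt(303)/101)/32) = 2.
So G(y) = y**2*log(2*y**4/3 + 3*y**2/2 + 4)/8 - y**2/4 + 9*log(y**4 + 9*y**2/4 + 6)/64 + sqrt(303)*atan(8*sqrt(303)*y**2/303 + 3*sqrt(303)/101)/32 + 2.
Check: d/dy[y**2*log(2*y**4/3 + 3*y**2/2 + 4)/8 - y**2/4 + 9*log(y**4 + 9*y**2/4 + 6)/64 + sqrt(303)*atan(8*sqrt(303)*y**2/303 + 3*sqrt(303)/101)/32 + 2] = y*log(2*y**4/3 + 3*y**2/2 + 4)/4 = G'(y).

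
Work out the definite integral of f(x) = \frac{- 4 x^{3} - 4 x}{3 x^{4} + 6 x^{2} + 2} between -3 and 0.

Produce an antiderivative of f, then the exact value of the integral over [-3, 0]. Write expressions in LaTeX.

Antiderivative: F(x) = - \frac{\log{\left(x^{4} + 2 x^{2} + \frac{2}{3} \right)}}{3}; value = - \frac{\log{\left(\frac{2}{3} \right)}}{3} + \frac{\log{\left(\frac{299}{3} \right)}}{3}

The substitution u = x^{4} + 2 x^{2} + \frac{2}{3} works: f is exactly (dF/du)*(du/dx) for that inner function.
F(x) = - \frac{\log{\left(x^{4} + 2 x^{2} + \frac{2}{3} \right)}}{3} is an antiderivative of f.
Check: d/dx[- \frac{\log{\left(x^{4} + 2 x^{2} + \frac{2}{3} \right)}}{3}] = \frac{- 4 x^{3} - 4 x}{3 x^{4} + 6 x^{2} + 2} = f(x).
F(0) = - \frac{\log{\left(\frac{2}{3} \right)}}{3}; F(-3) = - \frac{\log{\left(\frac{299}{3} \right)}}{3}.
Integral = F(0) - F(-3) = - \frac{\log{\left(\frac{2}{3} \right)}}{3} + \frac{\log{\left(\frac{299}{3} \right)}}{3}.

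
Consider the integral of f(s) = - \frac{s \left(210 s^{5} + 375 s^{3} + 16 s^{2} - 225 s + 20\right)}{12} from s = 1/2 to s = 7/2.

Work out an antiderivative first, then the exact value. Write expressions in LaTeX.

Antiderivative: F(s) = \frac{\left(15 s^{3} + 2\right) \left(- 2 s^{4} - 5 s^{2} + 5\right)}{12}; value = - \frac{2452485}{128}

Recognize the product-rule pattern: f = u'v + uv' with u = 5 s^{3} + \frac{2}{3}, v = - \frac{s^{4}}{2} - \frac{5 s^{2}}{4} + \frac{5}{4}, so integration by parts undoes it.
F(s) = \frac{\left(15 s^{3} + 2\right) \left(- 2 s^{4} - 5 s^{2} + 5\right)}{12} is an antiderivative of f.
Check: d/ds[\frac{\left(15 s^{3} + 2\right) \left(- 2 s^{4} - 5 s^{2} + 5\right)}{12}] = - \frac{35 s^{6}}{2} - \frac{125 s^{4}}{4} - \frac{4 s^{3}}{3} + \frac{75 s^{2}}{4} - \frac{5 s}{3}, which equals f(s).
F(7/2) = - \frac{14714011}{768}; F(1/2) = \frac{899}{768}.
Integral = F(7/2) - F(1/2) = - \frac{2452485}{128}.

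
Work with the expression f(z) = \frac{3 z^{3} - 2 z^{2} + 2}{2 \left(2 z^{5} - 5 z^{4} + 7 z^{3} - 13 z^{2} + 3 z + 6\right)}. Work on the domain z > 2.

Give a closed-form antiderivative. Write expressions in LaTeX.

An antiderivative is F(z) = \frac{9 \log{\left(z - 2 \right)}}{35} - \frac{\log{\left(z - 1 \right)}}{8} + \frac{3 \log{\left(z + \frac{1}{2} \right)}}{130} - \frac{113 \log{\left(z^{2} + 3 \right)}}{1456} + \frac{271 \sqrt{3} \operatorname{atan}{\left(\frac{\sqrt{3} z}{3} \right)}}{2184}.

The denominator factors as 2 \left(z - 2\right) \left(z - 1\right) \left(2 z + 1\right) \left(z^{2} + 3\right); partial fractions split f into directly integrable pieces: - \frac{113 z - 271}{728 \left(z^{2} + 3\right)} + \frac{3}{65 \left(2 z + 1\right)} - \frac{1}{8 \left(z - 1\right)} + \frac{9}{35 \left(z - 2\right)}.
Check: d/dz[\frac{9 \log{\left(z - 2 \right)}}{35} - \frac{\log{\left(z - 1 \right)}}{8} + \frac{3 \log{\left(z + \frac{1}{2} \right)}}{130} - \frac{113 \log{\left(z^{2} + 3 \right)}}{1456} + \frac{271 \sqrt{3} \operatorname{atan}{\left(\frac{\sqrt{3} z}{3} \right)}}{2184}] = \frac{3 z^{3} - 2 z^{2} + 2}{4 z^{5} - 10 z^{4} + 14 z^{3} - 26 z^{2} + 6 z + 12}, which equals f(z).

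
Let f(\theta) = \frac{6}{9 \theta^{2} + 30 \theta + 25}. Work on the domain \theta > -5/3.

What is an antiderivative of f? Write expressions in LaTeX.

An antiderivative is F(\theta) = - \frac{2}{3 \theta + 5}.

Differentiate the proposed F(\theta) back; it has to land on f(\theta) exactly.
Check: d/d\theta[- \frac{2}{3 \theta + 5}] = \frac{6}{9 \theta^{2} + 30 \theta + 25} = f(\theta).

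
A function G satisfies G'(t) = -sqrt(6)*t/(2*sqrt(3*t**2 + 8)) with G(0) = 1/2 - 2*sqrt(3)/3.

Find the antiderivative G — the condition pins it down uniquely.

G'(t) matches the chain-rule pattern g'(h)*h' with inner function h(t) = t**2/2 + 4/3; substituting u = h(t) collapses the integral.
A general antiderivative is -sqrt(t**2/2 + 4/3) + C.
The condition gives C = 1/2 - 2*sqrt(3)/3 - (-2*sqrt(3)/3) = 1/2.
So G(t) = -(sqrt(6)*sqrt(3*t**2 + 8) - 3)/6.
Check: d/dt[-(sqrt(6)*sqrt(3*t**2 + 8) - 3)/6] = -sqrt(6)*t/(2*sqrt(3*t**2 + 8)) = G'(t).

G(t) = -(sqrt(6)*sqrt(3*t**2 + 8) - 3)/6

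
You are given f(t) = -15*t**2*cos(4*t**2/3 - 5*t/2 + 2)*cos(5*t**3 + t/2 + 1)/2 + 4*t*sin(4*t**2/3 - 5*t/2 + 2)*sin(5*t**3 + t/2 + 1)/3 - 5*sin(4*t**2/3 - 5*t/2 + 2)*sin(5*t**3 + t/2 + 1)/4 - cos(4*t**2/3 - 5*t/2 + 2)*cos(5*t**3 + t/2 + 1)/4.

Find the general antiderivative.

F(t) = -sin(5*t**3 + t/2 + 1)*cos(4*t**2/3 - 5*t/2 + 2)/2 + C

f has the shape u'v + uv' for u = -cos(4*t**2/3 - 5*t/2 + 2)/2 and v = sin(5*t**3 + t/2 + 1) — it is the derivative of the product u*v.
Check: d/dt[-sin(5*t**3 + t/2 + 1)*cos(4*t**2/3 - 5*t/2 + 2)/2] = -15*t**2*cos(4*t**2/3 - 5*t/2 + 2)*cos(5*t**3 + t/2 + 1)/2 + 4*t*sin(4*t**2/3 - 5*t/2 + 2)*sin(5*t**3 + t/2 + 1)/3 - 5*sin(4*t**2/3 - 5*t/2 + 2)*sin(5*t**3 + t/2 + 1)/4 - cos(4*t**2/3 - 5*t/2 + 2)*cos(5*t**3 + t/2 + 1)/4 = f(t).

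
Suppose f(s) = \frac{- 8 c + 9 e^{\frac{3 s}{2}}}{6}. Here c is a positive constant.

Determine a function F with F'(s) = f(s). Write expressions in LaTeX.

An antiderivative is F(s) = - \frac{4 c s}{3} + e^{\frac{3 s}{2}}.

Since d/ds undoes antidifferentiation here, F'(s) = f(s) is required of F(s).
Check: d/ds[- \frac{4 c s}{3} + e^{\frac{3 s}{2}}] = - \frac{4 c}{3} + \frac{3 e^{\frac{3 s}{2}}}{2}, which equals f(s).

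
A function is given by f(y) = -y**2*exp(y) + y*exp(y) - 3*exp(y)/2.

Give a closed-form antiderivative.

f has the shape u'v + uv' for u = -y**2 + 3*y - 9/2 and v = exp(y) — it is the derivative of the product u*v.
Check: d/dy[(-2*y**2 + 6*y - 9)*exp(y)/2] = -y**2*exp(y) + y*exp(y) - 3*exp(y)/2 = f(y).

An antiderivative is F(y) = (-2*y**2 + 6*y - 9)*exp(y)/2.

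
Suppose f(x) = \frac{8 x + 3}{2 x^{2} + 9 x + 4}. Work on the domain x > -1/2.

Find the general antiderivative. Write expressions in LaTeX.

Factor the denominator (\left(x + 4\right) \left(2 x + 1\right)) and decompose: f = - \frac{2}{7 \left(2 x + 1\right)} + \frac{29}{7 \left(x + 4\right)}; each piece integrates to a log, atan, or power term.
Check: d/dx[\frac{- \log{\left(x + \frac{1}{2} \right)} + 29 \log{\left(x + 4 \right)}}{7}] = \frac{8 x + 3}{2 x^{2} + 9 x + 4} = f(x).

F(x) = \frac{- \log{\left(x + \frac{1}{2} \right)} + 29 \log{\left(x + 4 \right)}}{7} + C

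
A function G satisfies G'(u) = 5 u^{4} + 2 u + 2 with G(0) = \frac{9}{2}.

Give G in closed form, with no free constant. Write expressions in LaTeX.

The integrand splits into summands that can be handled one at a time.
A general antiderivative is u^{5} + u^{2} + 2 u + 4 + C.
The condition gives C = \frac{9}{2} - (4) = \frac{1}{2}.
So G(u) = u^{5} + u^{2} + 2 u + \frac{9}{2}.
Check: d/du[u^{5} + u^{2} + 2 u + \frac{9}{2}] = 5 u^{4} + 2 u + 2 = G'(u).

G(u) = u^{5} + u^{2} + 2 u + \frac{9}{2}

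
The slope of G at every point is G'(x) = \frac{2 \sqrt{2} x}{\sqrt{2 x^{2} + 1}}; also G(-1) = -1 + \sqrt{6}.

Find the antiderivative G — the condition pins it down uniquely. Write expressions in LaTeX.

G(x) = \sqrt{2} \sqrt{2 x^{2} + 1} - 1

The substitution u = 4 x^{2} + 2 works: G'(x) is exactly (dG/du)*(du/dx) for that inner function.
A general antiderivative is \sqrt{4 x^{2} + 2} + C.
The condition gives C = -1 + \sqrt{6} - (\sqrt{6}) = -1.
So G(x) = \sqrt{2} \sqrt{2 x^{2} + 1} - 1.
Check: d/dx[\sqrt{2} \sqrt{2 x^{2} + 1} - 1] = \frac{2 \sqrt{2} x}{\sqrt{2 x^{2} + 1}} = G'(x).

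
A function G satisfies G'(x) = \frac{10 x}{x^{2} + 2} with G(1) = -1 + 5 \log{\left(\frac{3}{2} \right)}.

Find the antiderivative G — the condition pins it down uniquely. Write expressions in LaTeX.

The substitution u = \frac{x^{2}}{2} + 1 works: G'(x) is exactly (dG/du)*(du/dx) for that inner function.
A general antiderivative is 5 \log{\left(\frac{x^{2}}{2} + 1 \right)} + C.
The condition gives C = -1 + 5 \log{\left(\frac{3}{2} \right)} - (5 \log{\left(\frac{3}{2} \right)}) = -1.
So G(x) = 5 \log{\left(\frac{x^{2}}{2} + 1 \right)} - 1.
Check: d/dx[5 \log{\left(\frac{x^{2}}{2} + 1 \right)} - 1] = \frac{10 x}{x^{2} + 2} = G'(x).

G(x) = 5 \log{\left(\frac{x^{2}}{2} + 1 \right)} - 1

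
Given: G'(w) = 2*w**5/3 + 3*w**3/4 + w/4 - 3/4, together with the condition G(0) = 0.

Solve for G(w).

G(w) = w**6/9 + 3*w**4/16 + w**2/8 - 3*w/4

Integrate term by term and add the pieces.
A general antiderivative is w**6/9 + 3*w**4/16 + w**2/8 - 3*w/4 + C.
The condition gives C = 0 - (0) = 0.
So G(w) = w**6/9 + 3*w**4/16 + w**2/8 - 3*w/4.
Check: d/dw[w**6/9 + 3*w**4/16 + w**2/8 - 3*w/4] = 2*w**5/3 + 3*w**3/4 + w/4 - 3/4 = G'(w).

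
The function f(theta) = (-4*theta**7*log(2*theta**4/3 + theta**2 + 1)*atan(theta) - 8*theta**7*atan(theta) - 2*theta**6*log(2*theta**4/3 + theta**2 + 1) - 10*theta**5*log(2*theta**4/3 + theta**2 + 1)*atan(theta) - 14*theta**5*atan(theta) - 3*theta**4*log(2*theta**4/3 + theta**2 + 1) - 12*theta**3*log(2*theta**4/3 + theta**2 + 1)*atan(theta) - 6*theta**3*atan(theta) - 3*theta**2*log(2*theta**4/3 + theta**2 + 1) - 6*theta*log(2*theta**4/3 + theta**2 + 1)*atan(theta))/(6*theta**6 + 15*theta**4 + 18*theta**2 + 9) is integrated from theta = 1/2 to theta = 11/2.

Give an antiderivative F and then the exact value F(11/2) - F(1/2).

For F(theta) to be correct the identity F'(theta) - f(theta) = 0 must hold.
F(theta) = -theta**2*log(2*theta**4/3 + theta**2 + 1)*atan(theta)/3 is an antiderivative of f.
Check: d/dtheta[-theta**2*log(2*theta**4/3 + theta**2 + 1)*atan(theta)/3] = (-4*theta**7*log(2*theta**4/3 + theta**2 + 1)*atan(theta) - 8*theta**7*atan(theta) - 2*theta**6*log(2*theta**4/3 + theta**2 + 1) - 10*theta**5*log(2*theta**4/3 + theta**2 + 1)*atan(theta) - 14*theta**5*atan(theta) - 3*theta**4*log(2*theta**4/3 + theta**2 + 1) - 12*theta**3*log(2*theta**4/3 + theta**2 + 1)*atan(theta) - 6*theta**3*atan(theta) - 3*theta**2*log(2*theta**4/3 + theta**2 + 1) - 6*theta*log(2*theta**4/3 + theta**2 + 1)*atan(theta))/(6*theta**6 + 15*theta**4 + 18*theta**2 + 9) = f(theta).
F(11/2) = -121*log(15391/24)*atan(11/2)/12; F(1/2) = -log(31/24)*atan(1/2)/12.
Integral = F(11/2) - F(1/2) = -121*log(15391/24)*atan(11/2)/12 + log(31/24)*atan(1/2)/12.

Antiderivative: F(theta) = -theta**2*log(2*theta**4/3 + theta**2 + 1)*atan(theta)/3; value = -121*log(15391/24)*atan(11/2)/12 + log(31/24)*atan(1/2)/12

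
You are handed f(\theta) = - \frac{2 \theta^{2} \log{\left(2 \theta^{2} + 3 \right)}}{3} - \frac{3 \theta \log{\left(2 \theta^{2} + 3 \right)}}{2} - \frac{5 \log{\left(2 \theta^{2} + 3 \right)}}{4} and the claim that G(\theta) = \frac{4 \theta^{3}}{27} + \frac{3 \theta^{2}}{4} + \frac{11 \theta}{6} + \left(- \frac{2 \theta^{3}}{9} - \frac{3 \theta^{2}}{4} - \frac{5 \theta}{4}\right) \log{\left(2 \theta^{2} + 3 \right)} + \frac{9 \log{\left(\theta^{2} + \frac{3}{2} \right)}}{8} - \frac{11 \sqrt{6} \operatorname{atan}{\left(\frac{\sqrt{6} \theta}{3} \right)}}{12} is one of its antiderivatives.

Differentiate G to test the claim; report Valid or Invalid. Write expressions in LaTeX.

d/d\theta[G] = \frac{- 16 \theta^{4} \log{\left(2 \theta^{2} + 3 \right)} - 36 \theta^{3} \log{\left(2 \theta^{2} + 3 \right)} - 54 \theta^{2} \log{\left(2 \theta^{2} + 3 \right)} - 54 \theta \log{\left(2 \theta^{2} + 3 \right)} + 108 \theta - 45 \log{\left(2 \theta^{2} + 3 \right)}}{24 \theta^{2} + 36}
d/d\theta[G] - f(\theta) = \frac{9 \theta}{2 \theta^{2} + 3} != 0.

Invalid: d/d\theta[G] - f = \frac{9 \theta}{2 \theta^{2} + 3}, which is not 0.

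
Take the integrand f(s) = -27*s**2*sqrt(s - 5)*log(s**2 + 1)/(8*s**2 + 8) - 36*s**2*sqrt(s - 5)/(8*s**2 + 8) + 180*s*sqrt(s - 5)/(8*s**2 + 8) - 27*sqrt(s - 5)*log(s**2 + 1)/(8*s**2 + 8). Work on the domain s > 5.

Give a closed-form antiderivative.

An antiderivative is F(s) = -9*s*sqrt(s - 5)*log(s**2 + 1)/4 + 45*sqrt(s - 5)*log(s**2 + 1)/4.

f has the shape u'v + uv' for u = -9*(s - 5)**(3/2)/4 and v = log(s**2 + 1) — it is the derivative of the product u*v.
Check: d/ds[-9*s*sqrt(s - 5)*log(s**2 + 1)/4 + 45*sqrt(s - 5)*log(s**2 + 1)/4] = (-27*s**3*log(s**2 + 1) - 36*s**3 + 135*s**2*log(s**2 + 1) + 360*s**2 - 27*s*log(s**2 + 1) - 900*s + 135*log(s**2 + 1))/(8*s**2*sqrt(s - 5) + 8*sqrt(s - 5)), which equals f(s).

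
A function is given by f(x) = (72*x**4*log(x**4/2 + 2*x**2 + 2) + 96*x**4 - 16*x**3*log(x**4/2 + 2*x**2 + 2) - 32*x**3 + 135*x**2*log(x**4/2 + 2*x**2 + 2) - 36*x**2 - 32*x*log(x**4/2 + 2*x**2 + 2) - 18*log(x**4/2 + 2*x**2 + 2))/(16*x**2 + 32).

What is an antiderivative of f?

f has the shape u'v + uv' for u = 3*x**3/2 - x**2/2 - 9*x/16 and v = log(x**4/2 + 2*x**2 + 2) — it is the derivative of the product u*v.
Check: d/dx[3*x**3*log(x**4/2 + 2*x**2 + 2)/2 - x**2*log(x**4/2 + 2*x**2 + 2)/2 - 9*x*log(x**4/2 + 2*x**2 + 2)/16] = (72*x**4*log(x**4/2 + 2*x**2 + 2) + 96*x**4 - 16*x**3*log(x**4/2 + 2*x**2 + 2) - 32*x**3 + 135*x**2*log(x**4/2 + 2*x**2 + 2) - 36*x**2 - 32*x*log(x**4/2 + 2*x**2 + 2) - 18*log(x**4/2 + 2*x**2 + 2))/(16*x**2 + 32) = f(x).

An antiderivative is F(x) = 3*x**3*log(x**4/2 + 2*x**2 + 2)/2 - x**2*log(x**4/2 + 2*x**2 + 2)/2 - 9*x*log(x**4/2 + 2*x**2 + 2)/16.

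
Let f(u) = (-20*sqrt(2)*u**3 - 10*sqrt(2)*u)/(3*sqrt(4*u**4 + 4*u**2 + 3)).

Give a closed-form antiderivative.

An antiderivative is F(u) = -5*sqrt(2)*sqrt(4*u**4 + 4*u**2 + 3)/6.

f matches the chain-rule pattern g'(h)*h' with inner function h(u) = 2*u**4 + 2*u**2 + 3/2; substituting w = h(u) collapses the integral.
Check: d/du[-5*sqrt(2)*sqrt(4*u**4 + 4*u**2 + 3)/6] = (-20*sqrt(2)*u**3 - 10*sqrt(2)*u)/(3*sqrt(4*u**4 + 4*u**2 + 3)) = f(u).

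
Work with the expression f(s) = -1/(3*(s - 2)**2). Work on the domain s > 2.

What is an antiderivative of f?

An antiderivative is F(s) = 1/(3*(s - 2)).

Any candidate F(s) must reproduce f(s) exactly when differentiated.
Check: d/ds[1/(3*(s - 2))] = -1/(3*s**2 - 12*s + 12), which equals f(s).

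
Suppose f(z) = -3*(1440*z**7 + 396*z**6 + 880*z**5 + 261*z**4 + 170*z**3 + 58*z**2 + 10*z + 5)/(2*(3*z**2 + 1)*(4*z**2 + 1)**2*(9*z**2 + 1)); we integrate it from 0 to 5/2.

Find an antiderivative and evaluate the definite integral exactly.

Antiderivative: F(z) = (3*z - 5*(4*z**2 + 1)*log(3*z**2/2 + 1/2) - 6*(4*z**2 + 1)*atan(3*z))/(2*(4*z**2 + 1)); value = -5*log(79/8)/2 - 3*atan(15/2) - 5*log(2)/2 + 15/104

Since d/dz undoes antidifferentiation here, F'(z) = f(z) is required of F(z).
F(z) = (3*z - 5*(4*z**2 + 1)*log(3*z**2/2 + 1/2) - 6*(4*z**2 + 1)*atan(3*z))/(2*(4*z**2 + 1)) is an antiderivative of f.
Check: d/dz[(3*z - 5*(4*z**2 + 1)*log(3*z**2/2 + 1/2) - 6*(4*z**2 + 1)*atan(3*z))/(2*(4*z**2 + 1))] = (-4320*z**7 - 1188*z**6 - 2640*z**5 - 783*z**4 - 510*z**3 - 174*z**2 - 30*z - 15)/(864*z**8 + 816*z**6 + 278*z**4 + 40*z**2 + 2), which equals f(z).
F(5/2) = -5*log(79/8)/2 - 3*atan(15/2) + 15/104; F(0) = 5*log(2)/2.
Integral = F(5/2) - F(0) = -5*log(79/8)/2 - 3*atan(15/2) - 5*log(2)/2 + 15/104.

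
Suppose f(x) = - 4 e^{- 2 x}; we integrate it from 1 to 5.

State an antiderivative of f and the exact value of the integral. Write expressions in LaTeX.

Whatever form F(x) takes, F'(x) = f(x) is non-negotiable.
F(x) = 2 e^{- 2 x} is an antiderivative of f.
Check: d/dx[2 e^{- 2 x}] = - 4 e^{- 2 x} = f(x).
F(5) = \frac{2}{e^{10}}; F(1) = \frac{2}{e^{2}}.
Integral = F(5) - F(1) = - \frac{2}{e^{2}} + \frac{2}{e^{10}}.

Antiderivative: F(x) = 2 e^{- 2 x}; value = - \frac{2}{e^{2}} + \frac{2}{e^{10}}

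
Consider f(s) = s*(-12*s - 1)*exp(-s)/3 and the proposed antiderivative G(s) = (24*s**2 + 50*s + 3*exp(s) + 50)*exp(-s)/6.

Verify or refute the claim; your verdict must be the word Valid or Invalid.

Valid - the claim checks out under differentiation.

d/ds[G] = (-12*s**2 - s)*exp(-s)/3
This equals f(s) exactly, so the claim holds.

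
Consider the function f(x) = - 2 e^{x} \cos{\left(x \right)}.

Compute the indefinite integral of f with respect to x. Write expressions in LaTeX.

For F(x) to be correct the identity F'(x) - f(x) = 0 must hold.
Check: d/dx[- \left(\sin{\left(x \right)} + \cos{\left(x \right)}\right) e^{x}] = - 2 e^{x} \cos{\left(x \right)} = f(x).

F(x) = - \left(\sin{\left(x \right)} + \cos{\left(x \right)}\right) e^{x} + C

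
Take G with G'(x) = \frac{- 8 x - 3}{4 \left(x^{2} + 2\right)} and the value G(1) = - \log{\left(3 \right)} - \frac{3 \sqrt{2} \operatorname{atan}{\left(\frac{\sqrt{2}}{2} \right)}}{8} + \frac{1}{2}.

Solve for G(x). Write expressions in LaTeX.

G(x) = - \log{\left(x^{2} + 2 \right)} - \frac{3 \sqrt{2} \operatorname{atan}{\left(\frac{\sqrt{2} x}{2} \right)}}{8} + \frac{1}{2}

A candidate passes only if d/dx[G] lands on the given G'(x) exactly.
A general antiderivative is - \log{\left(x^{2} + 2 \right)} - \frac{3 \sqrt{2} \operatorname{atan}{\left(\frac{\sqrt{2} x}{2} \right)}}{8} + C.
The condition gives C = - \log{\left(3 \right)} - \frac{3 \sqrt{2} \operatorname{atan}{\left(\frac{\sqrt{2}}{2} \right)}}{8} + \frac{1}{2} - (- \log{\left(3 \right)} - \frac{3 \sqrt{2} \operatorname{atan}{\left(\frac{\sqrt{2}}{2} \right)}}{8}) = \frac{1}{2}.
So G(x) = - \log{\left(x^{2} + 2 \right)} - \frac{3 \sqrt{2} \operatorname{atan}{\left(\frac{\sqrt{2} x}{2} \right)}}{8} + \frac{1}{2}.
Check: d/dx[- \log{\left(x^{2} + 2 \right)} - \frac{3 \sqrt{2} \operatorname{atan}{\left(\frac{\sqrt{2} x}{2} \right)}}{8} + \frac{1}{2}] = \frac{- 8 x - 3}{4 x^{2} + 8}, which equals G'(x).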